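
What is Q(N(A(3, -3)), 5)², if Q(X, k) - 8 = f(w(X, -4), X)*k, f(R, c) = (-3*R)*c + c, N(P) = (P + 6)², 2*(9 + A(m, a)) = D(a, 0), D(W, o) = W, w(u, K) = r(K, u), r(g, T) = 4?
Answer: 19562929/16 ≈ 1.2227e+6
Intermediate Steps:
w(u, K) = 4
A(m, a) = -9 + a/2
N(P) = (6 + P)²
f(R, c) = c - 3*R*c (f(R, c) = -3*R*c + c = c - 3*R*c)
Q(X, k) = 8 - 11*X*k (Q(X, k) = 8 + (X*(1 - 3*4))*k = 8 + (X*(1 - 12))*k = 8 + (X*(-11))*k = 8 + (-11*X)*k = 8 - 11*X*k)
Q(N(A(3, -3)), 5)² = (8 - 11*(6 + (-9 + (½)*(-3)))²*5)² = (8 - 11*(6 + (-9 - 3/2))²*5)² = (8 - 11*(6 - 21/2)²*5)² = (8 - 11*(-9/2)²*5)² = (8 - 11*81/4*5)² = (8 - 4455/4)² = (-4423/4)² = 19562929/16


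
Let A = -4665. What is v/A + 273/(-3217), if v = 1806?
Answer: -2361149/5002435 ≈ -0.47200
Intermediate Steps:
v/A + 273/(-3217) = 1806/(-4665) + 273/(-3217) = 1806*(-1/4665) + 273*(-1/3217) = -602/1555 - 273/3217 = -2361149/5002435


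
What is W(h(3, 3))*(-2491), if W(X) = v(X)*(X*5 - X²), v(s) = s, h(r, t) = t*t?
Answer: 807084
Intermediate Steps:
h(r, t) = t²
W(X) = X*(-X² + 5*X) (W(X) = X*(X*5 - X²) = X*(5*X - X²) = X*(-X² + 5*X))
W(h(3, 3))*(-2491) = ((3²)²*(5 - 1*3²))*(-2491) = (9²*(5 - 1*9))*(-2491) = (81*(5 - 9))*(-2491) = (81*(-4))*(-2491) = -324*(-2491) = 807084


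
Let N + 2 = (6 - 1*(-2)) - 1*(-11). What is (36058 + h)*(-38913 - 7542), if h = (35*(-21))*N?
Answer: -1094619165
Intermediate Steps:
N = 17 (N = -2 + ((6 - 1*(-2)) - 1*(-11)) = -2 + ((6 + 2) + 11) = -2 + (8 + 11) = -2 + 19 = 17)
h = -12495 (h = (35*(-21))*17 = -735*17 = -12495)
(36058 + h)*(-38913 - 7542) = (36058 - 12495)*(-38913 - 7542) = 23563*(-46455) = -1094619165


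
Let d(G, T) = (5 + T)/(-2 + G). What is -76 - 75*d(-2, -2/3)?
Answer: 21/4 ≈ 5.2500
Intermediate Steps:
d(G, T) = (5 + T)/(-2 + G)
-76 - 75*d(-2, -2/3) = -76 - 75*(5 - 2/3)/(-2 - 2) = -76 - 75*(5 - 2*1/3)/(-4) = -76 - (-75)*(5 - 2/3)/4 = -76 - (-75)*13/(4*3) = -76 - 75*(-13/12) = -76 + 325/4 = 21/4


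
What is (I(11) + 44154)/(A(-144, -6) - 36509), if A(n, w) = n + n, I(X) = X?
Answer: -44165/36797 ≈ -1.2002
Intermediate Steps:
A(n, w) = 2*n
(I(11) + 44154)/(A(-144, -6) - 36509) = (11 + 44154)/(2*(-144) - 36509) = 44165/(-288 - 36509) = 44165/(-36797) = 44165*(-1/36797) = -44165/36797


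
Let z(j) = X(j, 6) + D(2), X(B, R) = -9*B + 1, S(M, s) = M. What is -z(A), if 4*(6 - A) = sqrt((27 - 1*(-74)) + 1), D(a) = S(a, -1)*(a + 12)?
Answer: 25 - 9*sqrt(102)/4 ≈ 2.2761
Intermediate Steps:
X(B, R) = 1 - 9*B
D(a) = a*(12 + a) (D(a) = a*(a + 12) = a*(12 + a))
A = 6 - sqrt(102)/4 (A = 6 - sqrt((27 - 1*(-74)) + 1)/4 = 6 - sqrt((27 + 74) + 1)/4 = 6 - sqrt(101 + 1)/4 = 6 - sqrt(102)/4 ≈ 3.4751)
z(j) = 29 - 9*j (z(j) = (1 - 9*j) + 2*(12 + 2) = (1 - 9*j) + 2*14 = (1 - 9*j) + 28 = 29 - 9*j)
-z(A) = -(29 - 9*(6 - sqrt(102)/4)) = -(29 + (-54 + 9*sqrt(102)/4)) = -(-25 + 9*sqrt(102)/4) = 25 - 9*sqrt(102)/4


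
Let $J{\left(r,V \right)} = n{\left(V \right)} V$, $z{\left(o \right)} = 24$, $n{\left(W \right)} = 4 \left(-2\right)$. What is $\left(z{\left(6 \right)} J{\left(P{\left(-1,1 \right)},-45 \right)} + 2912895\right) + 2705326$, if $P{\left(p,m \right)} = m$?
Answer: $5626861$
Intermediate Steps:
$n{\left(W \right)} = -8$
$J{\left(r,V \right)} = - 8 V$
$\left(z{\left(6 \right)} J{\left(P{\left(-1,1 \right)},-45 \right)} + 2912895\right) + 2705326 = \left(24 \left(\left(-8\right) \left(-45\right)\right) + 2912895\right) + 2705326 = \left(24 \cdot 360 + 2912895\right) + 2705326 = \left(8640 + 2912895\right) + 2705326 = 2921535 + 2705326 = 5626861$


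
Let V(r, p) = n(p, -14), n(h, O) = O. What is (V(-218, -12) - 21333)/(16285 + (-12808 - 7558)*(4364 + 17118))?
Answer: 21347/437486127 ≈ 4.8795e-5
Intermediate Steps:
V(r, p) = -14
(V(-218, -12) - 21333)/(16285 + (-12808 - 7558)*(4364 + 17118)) = (-14 - 21333)/(16285 + (-12808 - 7558)*(4364 + 17118)) = -21347/(16285 - 20366*21482) = -21347/(16285 - 437502412) = -21347/(-437486127) = -21347*(-1/437486127) = 21347/437486127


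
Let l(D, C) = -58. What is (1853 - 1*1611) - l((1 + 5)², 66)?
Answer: 300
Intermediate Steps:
(1853 - 1*1611) - l((1 + 5)², 66) = (1853 - 1*1611) - 1*(-58) = (1853 - 1611) + 58 = 242 + 58 = 300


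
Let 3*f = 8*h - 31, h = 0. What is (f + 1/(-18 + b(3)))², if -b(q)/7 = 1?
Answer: 605284/5625 ≈ 107.61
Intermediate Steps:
b(q) = -7 (b(q) = -7*1 = -7)
f = -31/3 (f = (8*0 - 31)/3 = (0 - 31)/3 = (⅓)*(-31) = -31/3 ≈ -10.333)
(f + 1/(-18 + b(3)))² = (-31/3 + 1/(-18 - 7))² = (-31/3 + 1/(-25))² = (-31/3 - 1/25)² = (-778/75)² = 605284/5625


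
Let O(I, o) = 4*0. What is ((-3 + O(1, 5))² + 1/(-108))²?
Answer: 942841/11664 ≈ 80.833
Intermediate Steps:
O(I, o) = 0
((-3 + O(1, 5))² + 1/(-108))² = ((-3 + 0)² + 1/(-108))² = ((-3)² - 1/108)² = (9 - 1/108)² = (971/108)² = 942841/11664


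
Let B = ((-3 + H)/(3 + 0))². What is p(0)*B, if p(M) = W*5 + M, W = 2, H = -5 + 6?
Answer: 40/9 ≈ 4.4444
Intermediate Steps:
H = 1
p(M) = 10 + M (p(M) = 2*5 + M = 10 + M)
B = 4/9 (B = ((-3 + 1)/(3 + 0))² = (-2/3)² = (-2*⅓)² = (-⅔)² = 4/9 ≈ 0.44444)
p(0)*B = (10 + 0)*(4/9) = 10*(4/9) = 40/9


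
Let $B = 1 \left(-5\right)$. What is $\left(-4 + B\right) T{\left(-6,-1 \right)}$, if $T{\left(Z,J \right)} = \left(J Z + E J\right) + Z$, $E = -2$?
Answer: $-18$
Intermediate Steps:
$B = -5$
$T{\left(Z,J \right)} = Z - 2 J + J Z$ ($T{\left(Z,J \right)} = \left(J Z - 2 J\right) + Z = \left(- 2 J + J Z\right) + Z = Z - 2 J + J Z$)
$\left(-4 + B\right) T{\left(-6,-1 \right)} = \left(-4 - 5\right) \left(-6 - -2 - -6\right) = - 9 \left(-6 + 2 + 6\right) = \left(-9\right) 2 = -18$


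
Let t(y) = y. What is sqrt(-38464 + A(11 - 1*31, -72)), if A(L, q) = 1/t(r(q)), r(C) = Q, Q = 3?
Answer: I*sqrt(346173)/3 ≈ 196.12*I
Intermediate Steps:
r(C) = 3
A(L, q) = 1/3
sqrt(-38464 + A(11 - 1*31, -72)) = sqrt(-38464 + 1/3) = sqrt(-115391/3) = I*sqrt(346173)/3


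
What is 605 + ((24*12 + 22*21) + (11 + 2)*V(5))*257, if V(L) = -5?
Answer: 176650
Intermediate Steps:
605 + ((24*12 + 22*21) + (11 + 2)*V(5))*257 = 605 + ((24*12 + 22*21) + (11 + 2)*(-5))*257 = 605 + ((288 + 462) + 13*(-5))*257 = 605 + (750 - 65)*257 = 605 + 685*257 = 605 + 176045 = 176650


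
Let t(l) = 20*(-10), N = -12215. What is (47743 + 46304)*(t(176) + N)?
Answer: -1167593505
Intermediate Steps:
t(l) = -200
(47743 + 46304)*(t(176) + N) = (47743 + 46304)*(-200 - 12215) = 94047*(-12415) = -1167593505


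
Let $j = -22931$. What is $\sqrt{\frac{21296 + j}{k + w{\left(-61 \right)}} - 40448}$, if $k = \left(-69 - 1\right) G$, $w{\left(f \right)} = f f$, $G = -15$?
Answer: $\frac{i \sqrt{920703014153}}{4771} \approx 201.12 i$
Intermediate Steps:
$w{\left(f \right)} = f^{2}$
$k = 1050$ ($k = \left(-69 - 1\right) \left(-15\right) = \left(-70\right) \left(-15\right) = 1050$)
$\sqrt{\frac{21296 + j}{k + w{\left(-61 \right)}} - 40448} = \sqrt{\frac{21296 - 22931}{1050 + \left(-61\right)^{2}} - 40448} = \sqrt{- \frac{1635}{1050 + 3721} - 40448} = \sqrt{- \frac{1635}{4771} - 40448} = \sqrt{- \frac{192979043}{4771}} = \frac{i \sqrt{920703014153}}{4771}$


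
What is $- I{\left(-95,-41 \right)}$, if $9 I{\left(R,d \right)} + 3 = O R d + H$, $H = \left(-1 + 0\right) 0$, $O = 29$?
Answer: $- \frac{112952}{9} \approx -12550.0$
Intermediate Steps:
$H = 0$ ($H = \left(-1\right) 0 = 0$)
$I{\left(R,d \right)} = - \frac{1}{3} + \frac{29 R d}{9}$ ($I{\left(R,d \right)} = - \frac{1}{3} + \frac{29 R d + 0}{9} = - \frac{1}{3} + \frac{29 R d}{9}$)
$- I{\left(-95,-41 \right)} = - (- \frac{1}{3} + \frac{29}{9} \left(-95\right) \left(-41\right)) = - (- \frac{1}{3} + \frac{112955}{9}) = \left(-1\right) \frac{112952}{9} = - \frac{112952}{9}$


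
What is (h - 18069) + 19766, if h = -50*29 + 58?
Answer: 305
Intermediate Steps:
h = -1392 (h = -1450 + 58 = -1392)
(h - 18069) + 19766 = (-1392 - 18069) + 19766 = -19461 + 19766 = 305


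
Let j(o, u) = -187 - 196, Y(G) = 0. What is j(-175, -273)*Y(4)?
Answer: 0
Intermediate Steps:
j(o, u) = -383
j(-175, -273)*Y(4) = -383*0 = 0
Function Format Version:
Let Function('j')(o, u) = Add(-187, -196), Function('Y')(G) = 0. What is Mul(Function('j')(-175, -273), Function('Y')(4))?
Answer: 0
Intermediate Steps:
Function('j')(o, u) = -383
Mul(Function('j')(-175, -273), Function('Y')(4)) = Mul(-383, 0) = 0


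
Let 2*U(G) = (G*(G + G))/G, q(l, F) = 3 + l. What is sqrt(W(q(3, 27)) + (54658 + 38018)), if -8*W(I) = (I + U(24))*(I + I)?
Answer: sqrt(92631) ≈ 304.35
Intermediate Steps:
U(G) = G (U(G) = ((G*(G + G))/G)/2 = ((G*(2*G))/G)/2 = ((2*G**2)/G)/2 = (2*G)/2 = G)
W(I) = -I*(24 + I)/4 (W(I) = -(I + 24)*(I + I)/8 = -(24 + I)*2*I/8 = -I*(24 + I)/4)
sqrt(W(q(3, 27)) + (54658 + 38018)) = sqrt(-(3 + 3)*(24 + (3 + 3))/4 + (54658 + 38018)) = sqrt(-1/4*6*(24 + 6) + 92676) = sqrt(-1/4*6*30 + 92676) = sqrt(-45 + 92676) = sqrt(92631)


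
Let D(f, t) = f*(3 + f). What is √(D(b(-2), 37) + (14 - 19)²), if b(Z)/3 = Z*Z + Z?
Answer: √79 ≈ 8.8882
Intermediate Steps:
b(Z) = 3*Z + 3*Z² (b(Z) = 3*(Z*Z + Z) = 3*(Z² + Z) = 3*(Z + Z²) = 3*Z + 3*Z²)
√(D(b(-2), 37) + (14 - 19)²) = √((3*(-2)*(1 - 2))*(3 + 3*(-2)*(1 - 2)) + (14 - 19)²) = √((3*(-2)*(-1))*(3 + 3*(-2)*(-1)) + (-5)²) = √(6*(3 + 6) + 25) = √(6*9 + 25) = √(54 + 25) = √79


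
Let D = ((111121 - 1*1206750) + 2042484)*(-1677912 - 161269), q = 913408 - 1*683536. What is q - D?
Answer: 1741437955627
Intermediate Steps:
q = 229872 (q = 913408 - 683536 = 229872)
D = -1741437725755 (D = ((111121 - 1206750) + 2042484)*(-1839181) = (-1095629 + 2042484)*(-1839181) = 946855*(-1839181) = -1741437725755)
q - D = 229872 - 1*(-1741437725755) = 229872 + 1741437725755 = 1741437955627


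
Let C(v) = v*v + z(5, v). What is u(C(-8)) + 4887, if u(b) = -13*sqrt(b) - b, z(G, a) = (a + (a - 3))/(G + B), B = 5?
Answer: 48249/10 - 39*sqrt(690)/10 ≈ 4722.5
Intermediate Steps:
z(G, a) = (-3 + 2*a)/(5 + G) (z(G, a) = (a + (a - 3))/(G + 5) = (a + (-3 + a))/(5 + G) = (-3 + 2*a)/(5 + G))
C(v) = -3/10 + v**2 + v/5 (C(v) = v*v + (-3 + 2*v)/(5 + 5) = v**2 + (-3 + 2*v)/10 = v**2 + (-3/10 + v/5) = -3/10 + v**2 + v/5)
u(b) = -b - 13*sqrt(b)
u(C(-8)) + 4887 = (-(-3/10 + (-8)**2 + (1/5)*(-8)) - 13*sqrt(-3/10 + (-8)**2 + (1/5)*(-8))) + 4887 = (-(-3/10 + 64 - 8/5) - 13*sqrt(-3/10 + 64 - 8/5)) + 4887 = (-1*621/10 - 39*sqrt(690)/10) + 4887 = (-621/10 - 39*sqrt(690)/10) + 4887 = 48249/10 - 39*sqrt(690)/10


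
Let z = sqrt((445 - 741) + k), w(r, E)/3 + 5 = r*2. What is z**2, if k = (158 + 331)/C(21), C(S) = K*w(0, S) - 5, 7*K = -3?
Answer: 463/10 ≈ 46.300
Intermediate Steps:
w(r, E) = -15 + 6*r (w(r, E) = -15 + 3*(r*2) = -15 + 3*(2*r) = -15 + 6*r)
K = -3/7 (K = (1/7)*(-3) = -3/7 ≈ -0.42857)
C(S) = 10/7 (C(S) = -3*(-15 + 6*0)/7 - 5 = -3*(-15 + 0)/7 - 5 = -3/7*(-15) - 5 = 45/7 - 5 = 10/7)
k = 3423/10 (k = (158 + 331)/(10/7) = 489*(7/10) = 3423/10 ≈ 342.30)
z = sqrt(4630)/10 (z = sqrt((445 - 741) + 3423/10) = sqrt(-296 + 3423/10) = sqrt(463/10) = sqrt(4630)/10 ≈ 6.8044)
z**2 = (sqrt(4630)/10)**2 = 463/10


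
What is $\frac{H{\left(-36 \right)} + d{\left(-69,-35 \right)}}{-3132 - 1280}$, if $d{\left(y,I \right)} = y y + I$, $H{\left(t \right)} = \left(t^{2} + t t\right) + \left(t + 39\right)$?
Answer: $- \frac{7321}{4412} \approx -1.6593$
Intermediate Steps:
$H{\left(t \right)} = 39 + t + 2 t^{2}$ ($H{\left(t \right)} = \left(t^{2} + t^{2}\right) + \left(39 + t\right) = 2 t^{2} + \left(39 + t\right) = 39 + t + 2 t^{2}$)
$d{\left(y,I \right)} = I + y^{2}$ ($d{\left(y,I \right)} = y^{2} + I = I + y^{2}$)
$\frac{H{\left(-36 \right)} + d{\left(-69,-35 \right)}}{-3132 - 1280} = \frac{\left(39 - 36 + 2 \left(-36\right)^{2}\right) - \left(35 - \left(-69\right)^{2}\right)}{-3132 - 1280} = \frac{\left(39 - 36 + 2 \cdot 1296\right) + \left(-35 + 4761\right)}{-4412} = \left(\left(39 - 36 + 2592\right) + 4726\right) \left(- \frac{1}{4412}\right) = \left(2595 + 4726\right) \left(- \frac{1}{4412}\right) = 7321 \left(- \frac{1}{4412}\right) = - \frac{7321}{4412}$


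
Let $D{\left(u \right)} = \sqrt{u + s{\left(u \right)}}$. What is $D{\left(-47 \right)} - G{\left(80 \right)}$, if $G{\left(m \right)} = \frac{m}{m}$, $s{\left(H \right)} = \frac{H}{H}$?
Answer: $-1 + i \sqrt{46} \approx -1.0 + 6.7823 i$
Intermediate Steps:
$s{\left(H \right)} = 1$
$G{\left(m \right)} = 1$
$D{\left(u \right)} = \sqrt{1 + u}$ ($D{\left(u \right)} = \sqrt{u + 1} = \sqrt{1 + u}$)
$D{\left(-47 \right)} - G{\left(80 \right)} = \sqrt{1 - 47} - 1 = \sqrt{-46} - 1 = i \sqrt{46} - 1 = -1 + i \sqrt{46}$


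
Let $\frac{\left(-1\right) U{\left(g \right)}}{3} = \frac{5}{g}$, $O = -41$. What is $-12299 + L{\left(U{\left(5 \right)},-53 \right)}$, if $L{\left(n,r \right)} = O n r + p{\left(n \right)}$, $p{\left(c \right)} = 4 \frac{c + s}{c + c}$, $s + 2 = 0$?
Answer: $- \frac{56444}{3} \approx -18815.0$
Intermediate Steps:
$s = -2$ ($s = -2 + 0 = -2$)
$p{\left(c \right)} = \frac{2 \left(-2 + c\right)}{c}$ ($p{\left(c \right)} = 4 \frac{c - 2}{c + c} = 4 \frac{-2 + c}{2 c} = \frac{2 \left(-2 + c\right)}{c}$)
$U{\left(g \right)} = - \frac{15}{g}$ ($U{\left(g \right)} = - 3 \frac{5}{g} = - \frac{15}{g}$)
$L{\left(n,r \right)} = 2 - \frac{4}{n} - 41 n r$ ($L{\left(n,r \right)} = - 41 n r + \left(2 - \frac{4}{n}\right) = 2 - \frac{4}{n} - 41 n r$)
$-12299 + L{\left(U{\left(5 \right)},-53 \right)} = -12299 - \left(-2 - \frac{4}{3} + 41 \left(- \frac{15}{5}\right) \left(-53\right)\right) = -12299 - \left(-2 - \frac{4}{3} + 41 \left(\left(-15\right) \frac{1}{5}\right) \left(-53\right)\right) = -12299 - \left(-2 + 6519 - \frac{4}{3}\right) = -12299 - \frac{19547}{3} = - \frac{56444}{3}$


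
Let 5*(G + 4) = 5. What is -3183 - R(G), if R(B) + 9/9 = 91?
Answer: -3273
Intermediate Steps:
G = -3 (G = -4 + (1/5)*5 = -4 + 1 = -3)
R(B) = 90 (R(B) = -1 + 91 = 90)
-3183 - R(G) = -3183 - 1*90 = -3183 - 90 = -3273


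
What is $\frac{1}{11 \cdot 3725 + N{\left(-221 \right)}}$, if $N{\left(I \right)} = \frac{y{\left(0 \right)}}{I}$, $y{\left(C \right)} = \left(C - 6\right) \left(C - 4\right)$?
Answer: $\frac{221}{9055451} \approx 2.4405 \cdot 10^{-5}$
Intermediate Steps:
$y{\left(C \right)} = \left(-6 + C\right) \left(-4 + C\right)$ ($y{\left(C \right)} = \left(C - 6\right) \left(-4 + C\right) = \left(-6 + C\right) \left(-4 + C\right)$)
$N{\left(I \right)} = \frac{24}{I}$ ($N{\left(I \right)} = \frac{24 + 0^{2} - 0}{I} = \frac{24 + 0 + 0}{I} = \frac{24}{I}$)
$\frac{1}{11 \cdot 3725 + N{\left(-221 \right)}} = \frac{1}{11 \cdot 3725 + \frac{24}{-221}} = \frac{1}{40975 + 24 \left(- \frac{1}{221}\right)} = \frac{1}{40975 - \frac{24}{221}} = \frac{1}{\frac{9055451}{221}} = \frac{221}{9055451}$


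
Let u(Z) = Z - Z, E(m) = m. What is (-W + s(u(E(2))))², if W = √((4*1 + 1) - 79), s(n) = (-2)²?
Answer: (4 - I*√74)² ≈ -58.0 - 68.819*I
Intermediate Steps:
u(Z) = 0
s(n) = 4
W = I*√74 (W = √((4 + 1) - 79) = √(5 - 79) = √(-74) = I*√74 ≈ 8.6023*I)
(-W + s(u(E(2))))² = (-I*√74 + 4)² = (4 - I*√74)²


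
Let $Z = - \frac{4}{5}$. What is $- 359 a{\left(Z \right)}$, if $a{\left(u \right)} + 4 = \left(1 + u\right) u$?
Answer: $\frac{37336}{25} \approx 1493.4$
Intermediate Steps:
$Z = - \frac{4}{5}$ ($Z = \left(-4\right) \frac{1}{5} = - \frac{4}{5} \approx -0.8$)
$a{\left(u \right)} = -4 + u \left(1 + u\right)$ ($a{\left(u \right)} = -4 + \left(1 + u\right) u = -4 + u \left(1 + u\right)$)
$- 359 a{\left(Z \right)} = - 359 \left(-4 - \frac{4}{5} + \left(- \frac{4}{5}\right)^{2}\right) = - 359 \left(-4 - \frac{4}{5} + \frac{16}{25}\right) = \left(-359\right) \left(- \frac{104}{25}\right) = \frac{37336}{25}$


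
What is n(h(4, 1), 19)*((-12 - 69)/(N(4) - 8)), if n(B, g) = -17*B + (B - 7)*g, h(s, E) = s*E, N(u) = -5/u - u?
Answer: -40500/53 ≈ -764.15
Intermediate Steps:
N(u) = -u - 5/u
h(s, E) = E*s
n(B, g) = -17*B + g*(-7 + B) (n(B, g) = -17*B + (-7 + B)*g = -17*B + g*(-7 + B))
n(h(4, 1), 19)*((-12 - 69)/(N(4) - 8)) = (-17*4 - 7*19 + (1*4)*19)*((-12 - 69)/((-1*4 - 5/4) - 8)) = (-17*4 - 133 + 4*19)*(-81/((-4 - 5*¼) - 8)) = (-68 - 133 + 76)*(-81/((-4 - 5/4) - 8)) = -(-10125)/(-21/4 - 8) = -(-10125)/(-53/4) = -(-10125)*(-4)/53 = -125*324/53 = -40500/53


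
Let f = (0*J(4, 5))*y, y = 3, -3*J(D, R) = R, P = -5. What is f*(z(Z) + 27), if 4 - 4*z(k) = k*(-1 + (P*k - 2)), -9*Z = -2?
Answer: 0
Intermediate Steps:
J(D, R) = -R/3
Z = 2/9 (Z = -⅑*(-2) = 2/9 ≈ 0.22222)
z(k) = 1 - k*(-3 - 5*k)/4 (z(k) = 1 - k*(-1 + (-5*k - 2))/4 = 1 - k*(-1 + (-2 - 5*k))/4 = 1 - k*(-3 - 5*k)/4)
f = 0 (f = (0*(-⅓*5))*3 = (0*(-5/3))*3 = 0*3 = 0)
f*(z(Z) + 27) = 0*((1 + (¾)*(2/9) + 5*(2/9)²/4) + 27) = 0*((1 + ⅙ + (5/4)*(4/81)) + 27) = 0*((1 + ⅙ + 5/81) + 27) = 0*(199/162 + 27) = 0*(4573/162) = 0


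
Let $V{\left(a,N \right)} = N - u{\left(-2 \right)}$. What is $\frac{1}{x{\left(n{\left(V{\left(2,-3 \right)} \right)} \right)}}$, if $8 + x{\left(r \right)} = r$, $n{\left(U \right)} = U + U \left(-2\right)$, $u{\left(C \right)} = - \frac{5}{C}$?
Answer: $- \frac{2}{5} \approx -0.4$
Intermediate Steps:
$V{\left(a,N \right)} = - \frac{5}{2} + N$ ($V{\left(a,N \right)} = N - - \frac{5}{-2} = N - \left(-5\right) \left(- \frac{1}{2}\right) = N - \frac{5}{2} = - \frac{5}{2} + N$)
$n{\left(U \right)} = - U$ ($n{\left(U \right)} = U - 2 U = - U$)
$x{\left(r \right)} = -8 + r$
$\frac{1}{x{\left(n{\left(V{\left(2,-3 \right)} \right)} \right)}} = \frac{1}{-8 - \left(- \frac{5}{2} - 3\right)} = \frac{1}{-8 - - \frac{11}{2}} = \frac{1}{-8 + \frac{11}{2}} = \frac{1}{- \frac{5}{2}} = - \frac{2}{5}$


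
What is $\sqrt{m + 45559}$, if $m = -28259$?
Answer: $10 \sqrt{173} \approx 131.53$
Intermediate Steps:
$\sqrt{m + 45559} = \sqrt{-28259 + 45559} = \sqrt{17300} = 10 \sqrt{173}$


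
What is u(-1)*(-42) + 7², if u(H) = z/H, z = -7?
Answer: -245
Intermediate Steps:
u(H) = -7/H
u(-1)*(-42) + 7² = -7/(-1)*(-42) + 7² = -7*(-1)*(-42) + 49 = 7*(-42) + 49 = -294 + 49 = -245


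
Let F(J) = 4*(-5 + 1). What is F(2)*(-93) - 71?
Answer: 1417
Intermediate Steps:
F(J) = -16 (F(J) = 4*(-4) = -16)
F(2)*(-93) - 71 = -16*(-93) - 71 = 1488 - 71 = 1417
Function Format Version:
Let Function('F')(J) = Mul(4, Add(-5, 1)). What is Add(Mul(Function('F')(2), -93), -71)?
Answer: 1417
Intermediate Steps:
Function('F')(J) = -16 (Function('F')(J) = Mul(4, -4) = -16)
Add(Mul(Function('F')(2), -93), -71) = Add(Mul(-16, -93), -71) = Add(1488, -71) = 1417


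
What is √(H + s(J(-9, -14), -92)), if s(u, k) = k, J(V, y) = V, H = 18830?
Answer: 3*√2082 ≈ 136.89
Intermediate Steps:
√(H + s(J(-9, -14), -92)) = √(18830 - 92) = √18738 = 3*√2082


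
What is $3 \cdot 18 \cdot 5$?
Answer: $270$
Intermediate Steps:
$3 \cdot 18 \cdot 5 = 54 \cdot 5 = 270$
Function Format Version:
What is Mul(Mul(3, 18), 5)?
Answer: 270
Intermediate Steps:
Mul(Mul(3, 18), 5) = Mul(54, 5) = 270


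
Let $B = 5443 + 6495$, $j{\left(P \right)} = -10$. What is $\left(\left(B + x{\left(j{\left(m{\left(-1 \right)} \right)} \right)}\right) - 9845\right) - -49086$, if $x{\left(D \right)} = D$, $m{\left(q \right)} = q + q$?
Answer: $51169$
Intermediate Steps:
$m{\left(q \right)} = 2 q$
$B = 11938$
$\left(\left(B + x{\left(j{\left(m{\left(-1 \right)} \right)} \right)}\right) - 9845\right) - -49086 = \left(\left(11938 - 10\right) - 9845\right) - -49086 = \left(11928 - 9845\right) + 49086 = 2083 + 49086 = 51169$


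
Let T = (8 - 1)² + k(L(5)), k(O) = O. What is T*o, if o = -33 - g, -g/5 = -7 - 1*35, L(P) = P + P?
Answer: -14337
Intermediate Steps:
L(P) = 2*P
g = 210 (g = -5*(-7 - 1*35) = -5*(-7 - 35) = -5*(-42) = 210)
T = 59 (T = (8 - 1)² + 2*5 = 7² + 10 = 49 + 10 = 59)
o = -243 (o = -33 - 1*210 = -33 - 210 = -243)
T*o = 59*(-243) = -14337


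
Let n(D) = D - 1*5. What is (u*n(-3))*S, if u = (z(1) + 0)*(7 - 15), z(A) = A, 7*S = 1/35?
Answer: 64/245 ≈ 0.26122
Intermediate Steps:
S = 1/245 (S = (1/7)/35 = (1/7)*(1/35) = 1/245 ≈ 0.0040816)
u = -8 (u = (1 + 0)*(7 - 15) = 1*(-8) = -8)
n(D) = -5 + D (n(D) = D - 5 = -5 + D)
(u*n(-3))*S = -8*(-5 - 3)*(1/245) = -8*(-8)*(1/245) = 64*(1/245) = 64/245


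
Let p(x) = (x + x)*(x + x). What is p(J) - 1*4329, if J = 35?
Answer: 571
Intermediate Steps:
p(x) = 4*x² (p(x) = (2*x)*(2*x) = 4*x²)
p(J) - 1*4329 = 4*35² - 1*4329 = 4*1225 - 4329 = 4900 - 4329 = 571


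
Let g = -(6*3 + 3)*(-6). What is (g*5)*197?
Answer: 124110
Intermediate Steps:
g = 126 (g = -(18 + 3)*(-6) = -21*(-6) = -1*(-126) = 126)
(g*5)*197 = (126*5)*197 = 630*197 = 124110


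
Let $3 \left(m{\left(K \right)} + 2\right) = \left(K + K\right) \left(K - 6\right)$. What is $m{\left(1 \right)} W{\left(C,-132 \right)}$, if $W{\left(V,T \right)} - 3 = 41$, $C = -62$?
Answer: $- \frac{704}{3} \approx -234.67$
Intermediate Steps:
$W{\left(V,T \right)} = 44$ ($W{\left(V,T \right)} = 3 + 41 = 44$)
$m{\left(K \right)} = -2 + \frac{2 K \left(-6 + K\right)}{3}$ ($m{\left(K \right)} = -2 + \frac{\left(K + K\right) \left(K - 6\right)}{3} = -2 + \frac{2 K \left(-6 + K\right)}{3}$)
$m{\left(1 \right)} W{\left(C,-132 \right)} = \left(-2 - 4 + \frac{2 \cdot 1^{2}}{3}\right) 44 = \left(-2 - 4 + \frac{2}{3} \cdot 1\right) 44 = \left(-2 - 4 + \frac{2}{3}\right) 44 = \left(- \frac{16}{3}\right) 44 = - \frac{704}{3}$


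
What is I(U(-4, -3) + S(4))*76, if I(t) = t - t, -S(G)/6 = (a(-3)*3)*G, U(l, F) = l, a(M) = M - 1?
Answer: 0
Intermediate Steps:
a(M) = -1 + M
S(G) = 72*G (S(G) = -6*(-1 - 3)*3*G = -6*(-4*3)*G = -(-72)*G = 72*G)
I(t) = 0
I(U(-4, -3) + S(4))*76 = 0*76 = 0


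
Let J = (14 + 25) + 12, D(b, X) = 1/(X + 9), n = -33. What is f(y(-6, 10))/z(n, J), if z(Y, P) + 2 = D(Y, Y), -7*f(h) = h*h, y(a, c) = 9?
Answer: 1944/343 ≈ 5.6676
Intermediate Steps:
f(h) = -h²/7 (f(h) = -h*h/7 = -h²/7)
D(b, X) = 1/(9 + X)
J = 51 (J = 39 + 12 = 51)
z(Y, P) = -2 + 1/(9 + Y)
f(y(-6, 10))/z(n, J) = (-⅐*9²)/(((-17 - 2*(-33))/(9 - 33))) = (-⅐*81)/(((-17 + 66)/(-24))) = -81/(7*((-1/24*49))) = -81/(7*(-49/24)) = -81/7*(-24/49) = 1944/343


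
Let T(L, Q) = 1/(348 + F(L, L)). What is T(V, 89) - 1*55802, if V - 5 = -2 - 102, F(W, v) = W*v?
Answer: -566334497/10149 ≈ -55802.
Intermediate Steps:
V = -99 (V = 5 + (-2 - 102) = 5 - 104 = -99)
T(L, Q) = 1/(348 + L**2) (T(L, Q) = 1/(348 + L*L) = 1/(348 + L**2))
T(V, 89) - 1*55802 = 1/(348 + (-99)**2) - 1*55802 = 1/(348 + 9801) - 55802 = 1/10149 - 55802 = -566334497/10149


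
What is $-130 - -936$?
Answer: $806$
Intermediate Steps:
$-130 - -936 = -130 + 936 = 806$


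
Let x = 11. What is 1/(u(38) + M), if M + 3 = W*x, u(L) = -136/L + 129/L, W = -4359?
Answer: -38/1822183 ≈ -2.0854e-5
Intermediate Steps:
u(L) = -7/L
M = -47952 (M = -3 - 4359*11 = -3 - 47949 = -47952)
1/(u(38) + M) = 1/(-7/38 - 47952) = 1/(-1822183/38) = -38/1822183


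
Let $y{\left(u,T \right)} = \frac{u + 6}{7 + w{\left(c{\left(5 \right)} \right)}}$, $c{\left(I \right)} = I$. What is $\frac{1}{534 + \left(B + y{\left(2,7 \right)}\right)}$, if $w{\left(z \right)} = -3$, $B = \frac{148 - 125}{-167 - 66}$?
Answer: $\frac{233}{124865} \approx 0.001866$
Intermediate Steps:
$B = - \frac{23}{233}$ ($B = \frac{23}{-233} = 23 \left(- \frac{1}{233}\right) = - \frac{23}{233} \approx -0.098712$)
$y{\left(u,T \right)} = \frac{3}{2} + \frac{u}{4}$ ($y{\left(u,T \right)} = \frac{u + 6}{7 - 3} = \frac{6 + u}{4} = \left(6 + u\right) \frac{1}{4} = \frac{3}{2} + \frac{u}{4}$)
$\frac{1}{534 + \left(B + y{\left(2,7 \right)}\right)} = \frac{1}{534 + \left(- \frac{23}{233} + \left(\frac{3}{2} + \frac{1}{4} \cdot 2\right)\right)} = \frac{1}{534 + \left(- \frac{23}{233} + \left(\frac{3}{2} + \frac{1}{2}\right)\right)} = \frac{1}{534 + \left(- \frac{23}{233} + 2\right)} = \frac{1}{534 + \frac{443}{233}} = \frac{1}{\frac{124865}{233}} = \frac{233}{124865}$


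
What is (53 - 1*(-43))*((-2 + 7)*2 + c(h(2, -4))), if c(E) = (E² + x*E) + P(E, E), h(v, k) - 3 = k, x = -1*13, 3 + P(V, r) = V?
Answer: 1920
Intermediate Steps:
P(V, r) = -3 + V
x = -13
h(v, k) = 3 + k
c(E) = -3 + E² - 12*E (c(E) = (E² - 13*E) + (-3 + E) = -3 + E² - 12*E)
(53 - 1*(-43))*((-2 + 7)*2 + c(h(2, -4))) = (53 - 1*(-43))*((-2 + 7)*2 + (-3 + (3 - 4)² - 12*(3 - 4))) = (53 + 43)*(5*2 + (-3 + (-1)² - 12*(-1))) = 96*(10 + (-3 + 1 + 12)) = 96*(10 + 10) = 96*20 = 1920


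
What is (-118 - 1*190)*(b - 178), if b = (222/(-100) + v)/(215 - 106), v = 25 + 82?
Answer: 148588594/2725 ≈ 54528.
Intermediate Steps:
v = 107
b = 5239/5450 (b = (222/(-100) + 107)/(215 - 106) = (222*(-1/100) + 107)/109 = (-111/50 + 107)*(1/109) = (5239/50)*(1/109) = 5239/5450 ≈ 0.96128)
(-118 - 1*190)*(b - 178) = (-118 - 1*190)*(5239/5450 - 178) = (-118 - 190)*(-964861/5450) = -308*(-964861/5450) = 148588594/2725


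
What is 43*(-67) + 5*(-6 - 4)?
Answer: -2931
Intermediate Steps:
43*(-67) + 5*(-6 - 4) = -2881 + 5*(-10) = -2881 - 50 = -2931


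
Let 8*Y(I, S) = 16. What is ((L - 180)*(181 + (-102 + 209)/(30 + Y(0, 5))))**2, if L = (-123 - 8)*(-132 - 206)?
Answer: 16917437755836601/256 ≈ 6.6084e+13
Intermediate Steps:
L = 44278 (L = -131*(-338) = 44278)
Y(I, S) = 2 (Y(I, S) = (1/8)*16 = 2)
((L - 180)*(181 + (-102 + 209)/(30 + Y(0, 5))))**2 = ((44278 - 180)*(181 + (-102 + 209)/(30 + 2)))**2 = (44098*(181 + 107/32))**2 = (44098*(5899/32))**2 = (130067051/16)**2 = 16917437755836601/256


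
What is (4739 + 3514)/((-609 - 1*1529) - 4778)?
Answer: -1179/988 ≈ -1.1933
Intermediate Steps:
(4739 + 3514)/((-609 - 1*1529) - 4778) = 8253/((-609 - 1529) - 4778) = 8253/(-2138 - 4778) = 8253/(-6916) = 8253*(-1/6916) = -1179/988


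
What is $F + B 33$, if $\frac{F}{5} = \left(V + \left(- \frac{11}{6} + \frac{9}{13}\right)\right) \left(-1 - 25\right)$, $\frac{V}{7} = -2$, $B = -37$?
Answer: $\frac{2242}{3} \approx 747.33$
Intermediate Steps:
$V = -14$ ($V = 7 \left(-2\right) = -14$)
$F = \frac{5905}{3}$ ($F = 5 \left(-14 + \left(- \frac{11}{6} + \frac{9}{13}\right)\right) \left(-1 - 25\right) = 5 \left(-14 + \left(\left(-11\right) \frac{1}{6} + 9 \cdot \frac{1}{13}\right)\right) \left(-26\right) = 5 \left(-14 + \left(- \frac{11}{6} + \frac{9}{13}\right)\right) \left(-26\right) = 5 \left(-14 - \frac{89}{78}\right) \left(-26\right) = 5 \left(\left(- \frac{1181}{78}\right) \left(-26\right)\right) = 5 \cdot \frac{1181}{3} = \frac{5905}{3} \approx 1968.3$)
$F + B 33 = \frac{5905}{3} - 1221 = \frac{2242}{3}$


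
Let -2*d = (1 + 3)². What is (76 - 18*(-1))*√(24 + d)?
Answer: 376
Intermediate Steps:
d = -8 (d = -(1 + 3)²/2 = -½*4² = -½*16 = -8)
(76 - 18*(-1))*√(24 + d) = (76 - 18*(-1))*√(24 - 8) = (76 + 18)*√16 = 94*4 = 376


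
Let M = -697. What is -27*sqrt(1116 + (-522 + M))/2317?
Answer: -27*I*sqrt(103)/2317 ≈ -0.11827*I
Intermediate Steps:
-27*sqrt(1116 + (-522 + M))/2317 = -27*sqrt(1116 + (-522 - 697))/2317 = -27*sqrt(1116 - 1219)/2317 = -27*sqrt(-103)/2317 = -27*I*sqrt(103)/2317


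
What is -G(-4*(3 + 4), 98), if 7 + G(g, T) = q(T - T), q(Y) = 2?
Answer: 5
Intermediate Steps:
G(g, T) = -5 (G(g, T) = -7 + 2 = -5)
-G(-4*(3 + 4), 98) = -1*(-5) = 5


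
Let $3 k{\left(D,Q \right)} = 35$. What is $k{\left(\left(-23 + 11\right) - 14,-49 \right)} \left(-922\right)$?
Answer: $- \frac{32270}{3} \approx -10757.0$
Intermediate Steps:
$k{\left(D,Q \right)} = \frac{35}{3}$ ($k{\left(D,Q \right)} = \frac{1}{3} \cdot 35 = \frac{35}{3}$)
$k{\left(\left(-23 + 11\right) - 14,-49 \right)} \left(-922\right) = \frac{35}{3} \left(-922\right) = - \frac{32270}{3}$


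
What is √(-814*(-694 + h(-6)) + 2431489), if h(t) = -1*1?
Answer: 17*√10371 ≈ 1731.2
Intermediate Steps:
h(t) = -1
√(-814*(-694 + h(-6)) + 2431489) = √(-814*(-694 - 1) + 2431489) = √(-814*(-695) + 2431489) = √(565730 + 2431489) = √2997219 = 17*√10371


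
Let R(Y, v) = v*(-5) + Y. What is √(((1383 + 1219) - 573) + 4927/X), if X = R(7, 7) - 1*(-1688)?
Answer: √1399822805/830 ≈ 45.077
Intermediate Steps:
R(Y, v) = Y - 5*v (R(Y, v) = -5*v + Y = Y - 5*v)
X = 1660 (X = (7 - 5*7) - 1*(-1688) = (7 - 35) + 1688 = -28 + 1688 = 1660)
√(((1383 + 1219) - 573) + 4927/X) = √(((1383 + 1219) - 573) + 4927/1660) = √((2602 - 573) + 4927*(1/1660)) = √(2029 + 4927/1660) = √(3373067/1660) = √1399822805/830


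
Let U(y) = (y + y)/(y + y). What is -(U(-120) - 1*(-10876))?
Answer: -10877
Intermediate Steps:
U(y) = 1 (U(y) = (2*y)/((2*y)) = (2*y)*(1/(2*y)) = 1)
-(U(-120) - 1*(-10876)) = -(1 - 1*(-10876)) = -(1 + 10876) = -1*10877 = -10877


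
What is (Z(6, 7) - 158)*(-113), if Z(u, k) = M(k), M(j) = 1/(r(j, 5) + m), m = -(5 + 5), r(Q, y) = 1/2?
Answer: 339452/19 ≈ 17866.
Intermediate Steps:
r(Q, y) = ½
m = -10 (m = -1*10 = -10)
M(j) = -2/19 (M(j) = 1/(½ - 10) = 1/(-19/2) = -2/19)
Z(u, k) = -2/19
(Z(6, 7) - 158)*(-113) = (-2/19 - 158)*(-113) = -3004/19*(-113) = 339452/19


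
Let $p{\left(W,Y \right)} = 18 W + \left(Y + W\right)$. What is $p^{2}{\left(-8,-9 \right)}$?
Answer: $25921$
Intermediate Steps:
$p{\left(W,Y \right)} = Y + 19 W$ ($p{\left(W,Y \right)} = 18 W + \left(W + Y\right) = Y + 19 W$)
$p^{2}{\left(-8,-9 \right)} = \left(-9 + 19 \left(-8\right)\right)^{2} = \left(-9 - 152\right)^{2} = \left(-161\right)^{2} = 25921$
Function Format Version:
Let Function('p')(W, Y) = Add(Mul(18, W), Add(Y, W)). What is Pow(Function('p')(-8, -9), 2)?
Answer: 25921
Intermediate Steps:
Function('p')(W, Y) = Add(Y, Mul(19, W)) (Function('p')(W, Y) = Add(Mul(18, W), Add(W, Y)) = Add(Y, Mul(19, W)))
Pow(Function('p')(-8, -9), 2) = Pow(Add(-9, Mul(19, -8)), 2) = Pow(Add(-9, -152), 2) = Pow(-161, 2) = 25921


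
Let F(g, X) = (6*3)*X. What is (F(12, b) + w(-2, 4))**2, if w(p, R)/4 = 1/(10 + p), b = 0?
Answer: 1/4 ≈ 0.25000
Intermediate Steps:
w(p, R) = 4/(10 + p)
F(g, X) = 18*X
(F(12, b) + w(-2, 4))**2 = (18*0 + 4/(10 - 2))**2 = (0 + 4/8)**2 = (0 + 4*(1/8))**2 = (0 + 1/2)**2 = (1/2)**2 = 1/4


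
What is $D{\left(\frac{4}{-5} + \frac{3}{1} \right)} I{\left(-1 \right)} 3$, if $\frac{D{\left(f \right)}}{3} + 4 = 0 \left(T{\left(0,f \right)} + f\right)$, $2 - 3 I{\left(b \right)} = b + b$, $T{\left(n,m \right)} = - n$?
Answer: $-48$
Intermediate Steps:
$I{\left(b \right)} = \frac{2}{3} - \frac{2 b}{3}$ ($I{\left(b \right)} = \frac{2}{3} - \frac{b + b}{3} = \frac{2}{3} - \frac{2 b}{3}$)
$D{\left(f \right)} = -12$ ($D{\left(f \right)} = -12 + 3 \cdot 0 \left(\left(-1\right) 0 + f\right) = -12 + 3 \cdot 0 \left(0 + f\right) = -12 + 3 \cdot 0 f = -12 + 3 \cdot 0 = -12 + 0 = -12$)
$D{\left(\frac{4}{-5} + \frac{3}{1} \right)} I{\left(-1 \right)} 3 = - 12 \left(\frac{2}{3} - - \frac{2}{3}\right) 3 = - 12 \left(\frac{2}{3} + \frac{2}{3}\right) 3 = \left(-12\right) \frac{4}{3} \cdot 3 = \left(-16\right) 3 = -48$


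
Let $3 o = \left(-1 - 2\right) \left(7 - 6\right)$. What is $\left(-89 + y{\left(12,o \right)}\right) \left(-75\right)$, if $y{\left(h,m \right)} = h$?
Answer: $5775$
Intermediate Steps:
$o = -1$ ($o = \frac{\left(-1 - 2\right) \left(7 - 6\right)}{3} = \frac{\left(-3\right) 1}{3} = \frac{1}{3} \left(-3\right) = -1$)
$\left(-89 + y{\left(12,o \right)}\right) \left(-75\right) = \left(-89 + 12\right) \left(-75\right) = \left(-77\right) \left(-75\right) = 5775$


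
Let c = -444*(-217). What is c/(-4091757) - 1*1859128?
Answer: -2535700034748/1363919 ≈ -1.8591e+6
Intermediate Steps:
c = 96348
c/(-4091757) - 1*1859128 = 96348/(-4091757) - 1*1859128 = 96348*(-1/4091757) - 1859128 = -32116/1363919 - 1859128 = -2535700034748/1363919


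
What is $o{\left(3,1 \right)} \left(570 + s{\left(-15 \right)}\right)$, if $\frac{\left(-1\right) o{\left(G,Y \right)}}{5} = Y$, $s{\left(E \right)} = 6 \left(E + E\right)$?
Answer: $-1950$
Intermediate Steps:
$s{\left(E \right)} = 12 E$ ($s{\left(E \right)} = 6 \cdot 2 E = 12 E$)
$o{\left(G,Y \right)} = - 5 Y$
$o{\left(3,1 \right)} \left(570 + s{\left(-15 \right)}\right) = \left(-5\right) 1 \left(570 + 12 \left(-15\right)\right) = - 5 \left(570 - 180\right) = \left(-5\right) 390 = -1950$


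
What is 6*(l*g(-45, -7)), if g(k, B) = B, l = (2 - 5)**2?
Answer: -378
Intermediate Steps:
l = 9 (l = (-3)**2 = 9)
6*(l*g(-45, -7)) = 6*(9*(-7)) = 6*(-63) = -378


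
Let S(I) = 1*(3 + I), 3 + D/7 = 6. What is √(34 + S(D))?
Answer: √58 ≈ 7.6158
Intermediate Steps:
D = 21 (D = -21 + 7*6 = -21 + 42 = 21)
S(I) = 3 + I
√(34 + S(D)) = √(34 + (3 + 21)) = √(34 + 24) = √58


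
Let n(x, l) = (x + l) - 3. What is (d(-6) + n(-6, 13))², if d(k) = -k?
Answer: 100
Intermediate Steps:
n(x, l) = -3 + l + x (n(x, l) = (l + x) - 3 = -3 + l + x)
(d(-6) + n(-6, 13))² = (-1*(-6) + (-3 + 13 - 6))² = (6 + 4)² = 10² = 100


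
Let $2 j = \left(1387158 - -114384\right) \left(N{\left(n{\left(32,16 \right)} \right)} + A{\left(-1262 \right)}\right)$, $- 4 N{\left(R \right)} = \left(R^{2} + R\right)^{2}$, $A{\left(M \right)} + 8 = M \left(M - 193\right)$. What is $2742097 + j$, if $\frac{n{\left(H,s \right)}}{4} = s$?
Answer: $-1869565700561$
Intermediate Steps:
$n{\left(H,s \right)} = 4 s$
$A{\left(M \right)} = -8 + M \left(-193 + M\right)$ ($A{\left(M \right)} = -8 + M \left(M - 193\right) = -8 + M \left(-193 + M\right)$)
$N{\left(R \right)} = - \frac{\left(R + R^{2}\right)^{2}}{4}$ ($N{\left(R \right)} = - \frac{\left(R^{2} + R\right)^{2}}{4} = - \frac{\left(R + R^{2}\right)^{2}}{4}$)
$j = -1869568442658$ ($j = \frac{\left(1387158 - -114384\right) \left(- \frac{\left(4 \cdot 16\right)^{2} \left(1 + 4 \cdot 16\right)^{2}}{4} - \left(-243558 - 1592644\right)\right)}{2} = \frac{\left(1387158 + 114384\right) \left(- \frac{64^{2} \left(1 + 64\right)^{2}}{4} + \left(-8 + 1592644 + 243566\right)\right)}{2} = \frac{1501542 \left(\left(- \frac{1}{4}\right) 4096 \cdot 65^{2} + 1836202\right)}{2} = \frac{1501542 \left(\left(- \frac{1}{4}\right) 4096 \cdot 4225 + 1836202\right)}{2} = \frac{1501542 \left(-4326400 + 1836202\right)}{2} = \frac{1501542 \left(-2490198\right)}{2} = \frac{1}{2} \left(-3739136885316\right) = -1869568442658$)
$2742097 + j = 2742097 - 1869568442658 = -1869565700561$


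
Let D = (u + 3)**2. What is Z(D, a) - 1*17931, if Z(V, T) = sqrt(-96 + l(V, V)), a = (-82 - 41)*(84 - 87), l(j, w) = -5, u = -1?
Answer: -17931 + I*sqrt(101) ≈ -17931.0 + 10.05*I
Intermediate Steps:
D = 4 (D = (-1 + 3)**2 = 2**2 = 4)
a = 369 (a = -123*(-3) = 369)
Z(V, T) = I*sqrt(101) (Z(V, T) = sqrt(-96 - 5) = sqrt(-101) = I*sqrt(101))
Z(D, a) - 1*17931 = I*sqrt(101) - 1*17931 = I*sqrt(101) - 17931 = -17931 + I*sqrt(101)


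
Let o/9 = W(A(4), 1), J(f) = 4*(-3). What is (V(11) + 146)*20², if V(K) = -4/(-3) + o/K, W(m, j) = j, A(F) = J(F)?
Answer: 1955600/33 ≈ 59261.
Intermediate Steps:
J(f) = -12
A(F) = -12
o = 9 (o = 9*1 = 9)
V(K) = 4/3 + 9/K (V(K) = -4/(-3) + 9/K = -4*(-⅓) + 9/K = 4/3 + 9/K)
(V(11) + 146)*20² = ((4/3 + 9/11) + 146)*20² = ((4/3 + 9*(1/11)) + 146)*400 = ((4/3 + 9/11) + 146)*400 = (71/33 + 146)*400 = (4889/33)*400 = 1955600/33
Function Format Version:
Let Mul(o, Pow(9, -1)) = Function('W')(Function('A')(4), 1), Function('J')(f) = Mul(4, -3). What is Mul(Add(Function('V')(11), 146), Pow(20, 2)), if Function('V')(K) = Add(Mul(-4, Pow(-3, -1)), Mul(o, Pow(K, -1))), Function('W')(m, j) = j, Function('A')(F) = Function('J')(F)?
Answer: Rational(1955600, 33) ≈ 59261.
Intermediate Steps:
Function('J')(f) = -12
Function('A')(F) = -12
o = 9 (o = Mul(9, 1) = 9)
Function('V')(K) = Add(Rational(4, 3), Mul(9, Pow(K, -1))) (Function('V')(K) = Add(Mul(-4, Pow(-3, -1)), Mul(9, Pow(K, -1))) = Add(Mul(-4, Rational(-1, 3)), Mul(9, Pow(K, -1))) = Add(Rational(4, 3), Mul(9, Pow(K, -1))))
Mul(Add(Function('V')(11), 146), Pow(20, 2)) = Mul(Add(Add(Rational(4, 3), Mul(9, Pow(11, -1))), 146), Pow(20, 2)) = Mul(Add(Add(Rational(4, 3), Mul(9, Rational(1, 11))), 146), 400) = Mul(Add(Add(Rational(4, 3), Rational(9, 11)), 146), 400) = Mul(Add(Rational(71, 33), 146), 400) = Mul(Rational(4889, 33), 400) = Rational(1955600, 33)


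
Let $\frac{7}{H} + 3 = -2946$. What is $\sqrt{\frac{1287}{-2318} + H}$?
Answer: $\frac{i \sqrt{26055191477598}}{6835782} \approx 0.74672 i$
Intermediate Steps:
$H = - \frac{7}{2949}$ ($H = \frac{7}{-3 - 2946} = \frac{7}{-2949} = 7 \left(- \frac{1}{2949}\right) = - \frac{7}{2949} \approx -0.0023737$)
$\sqrt{\frac{1287}{-2318} + H} = \sqrt{\frac{1287}{-2318} - \frac{7}{2949}} = \sqrt{1287 \left(- \frac{1}{2318}\right) - \frac{7}{2949}} = \sqrt{- \frac{1287}{2318} - \frac{7}{2949}} = \sqrt{- \frac{3811589}{6835782}} = \frac{i \sqrt{26055191477598}}{6835782}$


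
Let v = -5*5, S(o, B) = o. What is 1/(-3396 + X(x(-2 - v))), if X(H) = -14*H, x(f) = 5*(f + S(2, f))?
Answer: -1/5146 ≈ -0.00019433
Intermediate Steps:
v = -25
x(f) = 10 + 5*f (x(f) = 5*(f + 2) = 5*(2 + f) = 10 + 5*f)
1/(-3396 + X(x(-2 - v))) = 1/(-3396 - 14*(10 + 5*(-2 - 1*(-25)))) = 1/(-3396 - 14*(10 + 5*(-2 + 25))) = 1/(-3396 - 14*(10 + 5*23)) = 1/(-3396 - 14*(10 + 115)) = 1/(-3396 - 14*125) = 1/(-3396 - 1750) = 1/(-5146) = -1/5146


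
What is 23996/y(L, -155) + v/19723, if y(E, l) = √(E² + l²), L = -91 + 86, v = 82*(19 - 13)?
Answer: 492/19723 + 11998*√962/2405 ≈ 154.76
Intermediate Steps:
v = 492 (v = 82*6 = 492)
L = -5
23996/y(L, -155) + v/19723 = 23996/(√((-5)² + (-155)²)) + 492/19723 = 23996/(√(25 + 24025)) + 492*(1/19723) = 23996/(√24050) + 492/19723 = 23996/((5*√962)) + 492/19723 = 23996*(√962/4810) + 492/19723 = 11998*√962/2405 + 492/19723 = 492/19723 + 11998*√962/2405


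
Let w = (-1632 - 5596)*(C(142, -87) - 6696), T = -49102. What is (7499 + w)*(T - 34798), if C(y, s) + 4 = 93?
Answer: -4007306890500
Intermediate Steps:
C(y, s) = 89 (C(y, s) = -4 + 93 = 89)
w = 47755396 (w = (-1632 - 5596)*(89 - 6696) = -7228*(-6607) = 47755396)
(7499 + w)*(T - 34798) = (7499 + 47755396)*(-49102 - 34798) = 47762895*(-83900) = -4007306890500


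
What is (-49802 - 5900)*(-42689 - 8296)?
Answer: 2839966470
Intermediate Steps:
(-49802 - 5900)*(-42689 - 8296) = -55702*(-50985) = 2839966470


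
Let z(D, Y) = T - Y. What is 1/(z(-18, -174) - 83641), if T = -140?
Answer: -1/83607 ≈ -1.1961e-5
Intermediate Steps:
z(D, Y) = -140 - Y
1/(z(-18, -174) - 83641) = 1/((-140 - 1*(-174)) - 83641) = 1/((-140 + 174) - 83641) = 1/(34 - 83641) = 1/(-83607) = -1/83607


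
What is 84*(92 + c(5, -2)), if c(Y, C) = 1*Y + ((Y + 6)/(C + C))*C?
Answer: 8610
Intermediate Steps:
c(Y, C) = 3 + 3*Y/2 (c(Y, C) = Y + ((6 + Y)/((2*C)))*C = Y + ((6 + Y)*(1/(2*C)))*C = Y + ((6 + Y)/(2*C))*C = Y + (3 + Y/2) = 3 + 3*Y/2)
84*(92 + c(5, -2)) = 84*(92 + (3 + (3/2)*5)) = 84*(92 + (3 + 15/2)) = 84*(92 + 21/2) = 84*(205/2) = 8610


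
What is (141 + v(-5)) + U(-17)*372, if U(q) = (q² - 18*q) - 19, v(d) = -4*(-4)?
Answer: 214429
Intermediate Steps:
v(d) = 16
U(q) = -19 + q² - 18*q
(141 + v(-5)) + U(-17)*372 = (141 + 16) + (-19 + (-17)² - 18*(-17))*372 = 157 + (-19 + 289 + 306)*372 = 157 + 576*372 = 157 + 214272 = 214429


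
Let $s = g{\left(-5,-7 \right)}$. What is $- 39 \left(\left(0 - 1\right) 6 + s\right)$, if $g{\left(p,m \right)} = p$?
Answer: $429$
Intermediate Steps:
$s = -5$
$- 39 \left(\left(0 - 1\right) 6 + s\right) = - 39 \left(\left(0 - 1\right) 6 - 5\right) = - 39 \left(\left(-1\right) 6 - 5\right) = - 39 \left(-6 - 5\right) = \left(-39\right) \left(-11\right) = 429$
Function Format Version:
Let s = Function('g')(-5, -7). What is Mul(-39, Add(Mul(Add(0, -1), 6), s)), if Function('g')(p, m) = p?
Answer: 429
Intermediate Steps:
s = -5
Mul(-39, Add(Mul(Add(0, -1), 6), s)) = Mul(-39, Add(Mul(Add(0, -1), 6), -5)) = Mul(-39, Add(Mul(-1, 6), -5)) = Mul(-39, Add(-6, -5)) = Mul(-39, -11) = 429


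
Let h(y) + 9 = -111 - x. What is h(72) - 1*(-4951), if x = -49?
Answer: 4880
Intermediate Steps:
h(y) = -71 (h(y) = -9 + (-111 - 1*(-49)) = -9 + (-111 + 49) = -9 - 62 = -71)
h(72) - 1*(-4951) = -71 - 1*(-4951) = -71 + 4951 = 4880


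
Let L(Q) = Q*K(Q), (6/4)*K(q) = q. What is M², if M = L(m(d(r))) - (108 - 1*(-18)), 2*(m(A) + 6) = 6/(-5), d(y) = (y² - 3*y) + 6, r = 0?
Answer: 5875776/625 ≈ 9401.2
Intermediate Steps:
K(q) = 2*q/3
d(y) = 6 + y² - 3*y
m(A) = -33/5 (m(A) = -6 + (6/(-5))/2 = -6 + (6*(-⅕))/2 = -6 + (½)*(-6/5) = -6 - ⅗ = -33/5)
L(Q) = 2*Q²/3 (L(Q) = Q*(2*Q/3) = 2*Q²/3)
M = -2424/25 (M = 2*(-33/5)²/3 - (108 - 1*(-18)) = (⅔)*(1089/25) - (108 + 18) = 726/25 - 1*126 = 726/25 - 126 = -2424/25 ≈ -96.960)
M² = (-2424/25)² = 5875776/625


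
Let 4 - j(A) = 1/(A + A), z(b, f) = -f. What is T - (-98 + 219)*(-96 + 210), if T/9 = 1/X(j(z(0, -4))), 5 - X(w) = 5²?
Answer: -275889/20 ≈ -13794.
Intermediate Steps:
j(A) = 4 - 1/(2*A) (j(A) = 4 - 1/(A + A) = 4 - 1/(2*A))
X(w) = -20 (X(w) = 5 - 1*5² = 5 - 1*25 = 5 - 25 = -20)
T = -9/20 (T = 9/(-20) = 9*(-1/20) = -9/20 ≈ -0.45000)
T - (-98 + 219)*(-96 + 210) = -9/20 - (-98 + 219)*(-96 + 210) = -9/20 - 121*114 = -9/20 - 1*13794 = -9/20 - 13794 = -275889/20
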